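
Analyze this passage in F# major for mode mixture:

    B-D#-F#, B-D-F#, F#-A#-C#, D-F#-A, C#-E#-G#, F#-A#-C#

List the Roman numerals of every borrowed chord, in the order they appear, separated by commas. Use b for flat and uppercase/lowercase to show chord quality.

iv, bVI

F# major has the diatonic set F#, G#m, A#m, B, C#, D#m, E#dim. B–D#–F# = B, F#–A#–C# = F# and C#–E#–G# = C# are all diatonic. But B–D–F# is foreign: the diatonic IV on degree 4 is B, whereas Bm comes from F# minor. It is labeled iv. D–F#–A is not: scale degree 6 in F# major carries D#m (vi). In F# minor the chord on that degree is D, so here it functions as bVI, borrowed from the parallel minor.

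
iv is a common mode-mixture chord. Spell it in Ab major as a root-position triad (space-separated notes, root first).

Db Fb Ab

iv is built on scale degree 4, which is Db in both Ab major and its parallel. In Ab minor the chord on Db is Db–Fb–Ab.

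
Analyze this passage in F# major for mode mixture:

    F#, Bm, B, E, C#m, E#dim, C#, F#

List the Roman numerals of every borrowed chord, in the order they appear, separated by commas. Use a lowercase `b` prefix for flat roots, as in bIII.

F# major has the diatonic set F#, G#m, A#m, B, C#, D#m, E#dim. Of the given chords, F#, B, E#dim and C# are diatonic. Bm (B–D–F#) doesn't fit — on degree 4 F# major would have B (IV). Bm is the degree-4 chord of F# minor, so it is the borrowed iv. E (E–G#–B) is not: scale degree 7 in F# major carries E#dim (vii°). In F# minor the chord on that degree is E, so here it functions as bVII, borrowed from the parallel minor. But C#m (C#–E–G#) is foreign: the diatonic V on degree 5 is C#, whereas C#m comes from F# minor. It is labeled v.

iv, bVII, v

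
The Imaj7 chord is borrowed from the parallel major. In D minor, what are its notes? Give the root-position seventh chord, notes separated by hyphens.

D-F#-A-C#

The root, D, is scale degree 1 — the same note in D minor and D major; only the chord quality changes. Building the major-seventh chord from the parallel major on D: D–F#–A–C#.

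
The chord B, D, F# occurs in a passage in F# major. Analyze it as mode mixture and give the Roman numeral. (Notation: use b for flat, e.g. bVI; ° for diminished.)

The root B is the diatonic 4th degree of F# major; the borrowing shows in the chord quality. The diatonic chord on degree 4 would be B (IV), but B–D–F# is the minor chord from F# minor. As a borrowed chord it is labeled iv.

iv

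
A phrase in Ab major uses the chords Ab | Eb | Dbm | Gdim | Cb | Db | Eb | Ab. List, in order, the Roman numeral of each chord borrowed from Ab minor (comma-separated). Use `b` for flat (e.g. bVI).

iv, bIII

The diatonic triads in Ab major are Ab, Bbm, Cm, Db, Eb, Fm, Gdim. Ab, Eb, Gdim and Db all belong to that set. But Dbm (Db–Fb–Ab) is foreign: the diatonic IV on degree 4 is Db, whereas Dbm comes from Ab minor. It is labeled iv. Cb (Cb–Eb–Gb) doesn't fit — on degree 3 Ab major would have Cm (iii). Cb is the degree-3 chord of Ab minor, so it is the borrowed bIII.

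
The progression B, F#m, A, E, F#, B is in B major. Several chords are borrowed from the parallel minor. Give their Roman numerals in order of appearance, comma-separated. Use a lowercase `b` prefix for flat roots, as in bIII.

v, bVII

In B major the diatonic chords are B, C#m, D#m, E, F#, G#m, A#dim. B, E and F# are all diatonic. F#m (F#–A–C#) is not: scale degree 5 in B major carries F# (V). In B minor the chord on that degree is F#m, so here it functions as v, borrowed from the parallel minor. A (A–C#–E) doesn't fit — on degree 7 B major would have A#dim (vii°). A is the degree-7 chord of B minor, so it is the borrowed bVII.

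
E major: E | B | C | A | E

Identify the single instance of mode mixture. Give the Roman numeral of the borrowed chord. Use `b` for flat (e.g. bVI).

bVI

E major has the diatonic set E, F#m, G#m, A, B, C#m, D#dim. Of the given chords, E, B and A are diatonic. C (C–E–G) is not: scale degree 6 in E major carries C#m (vi). In E minor the chord on that degree is C, so here it functions as bVI, borrowed from the parallel minor.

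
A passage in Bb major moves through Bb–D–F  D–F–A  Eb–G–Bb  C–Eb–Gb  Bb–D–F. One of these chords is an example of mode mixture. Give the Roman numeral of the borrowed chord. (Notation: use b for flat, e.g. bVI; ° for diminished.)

ii°

The diatonic triads in Bb major are Bb, Cm, Dm, Eb, F, Gm, Adim. Bb–D–F = Bb, D–F–A = Dm and Eb–G–Bb = Eb are all diatonic. C–Eb–Gb is not: scale degree 2 in Bb major carries Cm (ii). In Bb minor the chord on that degree is Cdim, so here it functions as ii°, borrowed from the parallel minor.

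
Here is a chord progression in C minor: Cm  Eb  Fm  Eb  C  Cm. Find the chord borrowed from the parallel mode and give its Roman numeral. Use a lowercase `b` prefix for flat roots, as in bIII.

C minor has the diatonic set Cm, Ddim, Eb, Fm, G, Ab, Bb (with V from harmonic minor). Cm, Eb and Fm are all diatonic. But C (C–E–G) is foreign: the diatonic i on degree 1 is Cm, whereas C comes from C major. It is labeled I.

I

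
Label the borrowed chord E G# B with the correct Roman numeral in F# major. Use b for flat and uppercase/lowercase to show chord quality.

The root E is the lowered 7th scale degree — diatonically F# major has E# there. E–G#–B is a major chord — the form found in F# minor, not the diatonic vii° (E#dim). Borrowed into F# major it is written bVII.

bVII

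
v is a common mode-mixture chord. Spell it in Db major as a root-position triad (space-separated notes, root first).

The root, Ab, is scale degree 5 — the same note in Db major and Db minor; only the chord quality changes. Stacking thirds in Db minor on Ab gives Ab–Cb–Eb.

Ab Cb Eb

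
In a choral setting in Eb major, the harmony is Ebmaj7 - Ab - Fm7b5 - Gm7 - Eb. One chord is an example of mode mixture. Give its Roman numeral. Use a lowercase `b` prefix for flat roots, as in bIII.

iiø7

In Eb major the diatonic chords are Eb, Fm, Gm, Ab, Bb, Cm, Ddim. Ebmaj7, Ab, Gm7 and Eb all belong to that set. But Fm7b5 (F–Ab–Cb–Eb) is foreign: the diatonic ii on degree 2 is Fm, whereas Fm7b5 comes from Eb minor. It is labeled iiø7.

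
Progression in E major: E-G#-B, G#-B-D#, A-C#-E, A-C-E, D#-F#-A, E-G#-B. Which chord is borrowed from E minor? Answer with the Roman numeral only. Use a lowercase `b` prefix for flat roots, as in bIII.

iv

In E major the diatonic chords are E, F#m, G#m, A, B, C#m, D#dim. E–G#–B = E, G#–B–D# = G#m, A–C#–E = A and D#–F#–A = D#dim are all diatonic. But A–C–E is foreign: the diatonic IV on degree 4 is A, whereas Am comes from E minor. It is labeled iv.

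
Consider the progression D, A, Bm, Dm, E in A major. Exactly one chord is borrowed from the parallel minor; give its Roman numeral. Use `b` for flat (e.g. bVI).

The diatonic triads in A major are A, Bm, C#m, D, E, F#m, G#dim. D, A, Bm and E all belong to that set. Dm (D–F–A) is not: scale degree 4 in A major carries D (IV). In A minor the chord on that degree is Dm, so here it functions as iv, borrowed from the parallel minor.

iv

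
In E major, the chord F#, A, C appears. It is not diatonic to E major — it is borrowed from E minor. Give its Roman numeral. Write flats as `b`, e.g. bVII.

F# is scale degree 2 in E major. F#–A–C is a diminished chord — the form found in E minor, not the diatonic ii (F#m). Borrowed into E major it is written ii°.

ii°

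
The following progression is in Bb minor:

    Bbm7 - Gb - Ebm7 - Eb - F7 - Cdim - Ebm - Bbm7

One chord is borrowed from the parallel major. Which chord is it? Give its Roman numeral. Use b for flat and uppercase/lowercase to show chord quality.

IV

Bb minor has the diatonic set Bbm, Cdim, Db, Ebm, F, Gb, Ab (with V from harmonic minor). Bbm7, Gb, Ebm7, F7, Cdim and Ebm all belong to that set. But Eb (Eb–G–Bb) is foreign: the diatonic iv on degree 4 is Ebm, whereas Eb comes from Bb major. It is labeled IV.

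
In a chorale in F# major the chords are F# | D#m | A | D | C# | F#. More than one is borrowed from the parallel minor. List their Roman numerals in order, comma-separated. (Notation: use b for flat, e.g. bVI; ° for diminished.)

bIII, bVI

The diatonic triads in F# major are F#, G#m, A#m, B, C#, D#m, E#dim. F#, D#m and C# are all diatonic. But A (A–C#–E) is foreign: the diatonic iii on degree 3 is A#m, whereas A comes from F# minor. It is labeled bIII. But D (D–F#–A) is foreign: the diatonic vi on degree 6 is D#m, whereas D comes from F# minor. It is labeled bVI.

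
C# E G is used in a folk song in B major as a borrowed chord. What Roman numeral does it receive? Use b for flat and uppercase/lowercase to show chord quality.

ii°

The root C# is the diatonic 2nd degree of B major; the borrowing shows in the chord quality. The diatonic chord on degree 2 would be C#m (ii), but C#–E–G is the diminished chord from B minor. As a borrowed chord it is labeled ii°.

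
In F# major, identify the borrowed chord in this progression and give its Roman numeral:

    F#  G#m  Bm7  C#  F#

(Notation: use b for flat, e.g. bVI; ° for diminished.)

iv7

F# major has the diatonic set F#, G#m, A#m, B, C#, D#m, E#dim. Of the given chords, F#, G#m and C# are diatonic. Bm7 (B–D–F#–A) doesn't fit — on degree 4 F# major would have B (IV). Bm7 is the degree-4 chord of F# minor, so it is the borrowed iv7.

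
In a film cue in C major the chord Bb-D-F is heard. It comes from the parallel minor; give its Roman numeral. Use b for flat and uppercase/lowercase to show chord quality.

bVII

In C major scale degree 7 is B; Bb is its lowered form, from C minor. Bb–D–F is a major chord — the form found in C minor, not the diatonic vii° (Bdim). Borrowed into C major it is written bVII.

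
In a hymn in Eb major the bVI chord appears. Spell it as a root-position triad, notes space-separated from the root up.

Cb Eb Gb

bVI is built on the lowered scale degree 6. In Eb major degree 6 is C; lowered it becomes Cb. In Eb minor the chord on Cb is Cb–Eb–Gb.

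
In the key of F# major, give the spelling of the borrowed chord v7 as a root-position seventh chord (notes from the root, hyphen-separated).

C#-E-G#-B

The root, C#, is scale degree 5 — the same note in F# major and F# minor; only the chord quality changes. Building the minor-seventh chord from the parallel minor on C#: C#–E–G#–B.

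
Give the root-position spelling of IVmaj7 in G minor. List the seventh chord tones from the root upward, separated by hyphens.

C-E-G-B

IVmaj7 is built on scale degree 4, which is C in both G minor and its parallel. In G major the chord on C is C–E–G–B.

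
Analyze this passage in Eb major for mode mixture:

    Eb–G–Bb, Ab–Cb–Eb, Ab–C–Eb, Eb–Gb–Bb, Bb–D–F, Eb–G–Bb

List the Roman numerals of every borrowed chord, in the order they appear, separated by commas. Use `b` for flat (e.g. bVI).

In Eb major the diatonic chords are Eb, Fm, Gm, Ab, Bb, Cm, Ddim. Eb–G–Bb = Eb, Ab–C–Eb = Ab and Bb–D–F = Bb are all diatonic. Ab–Cb–Eb is not: scale degree 4 in Eb major carries Ab (IV). In Eb minor the chord on that degree is Abm, so here it functions as iv, borrowed from the parallel minor. Eb–Gb–Bb is not: scale degree 1 in Eb major carries Eb (I). In Eb minor the chord on that degree is Ebm, so here it functions as i, borrowed from the parallel minor.

iv, i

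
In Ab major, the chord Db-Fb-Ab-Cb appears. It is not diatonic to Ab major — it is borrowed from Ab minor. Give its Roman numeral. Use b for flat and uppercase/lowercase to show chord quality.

iv7

The root Db is the diatonic 4th degree of Ab major; the borrowing shows in the chord quality. Db–Fb–Ab–Cb is a minor-seventh chord — the form found in Ab minor, not the diatonic IV (Db). Borrowed into Ab major it is written iv7.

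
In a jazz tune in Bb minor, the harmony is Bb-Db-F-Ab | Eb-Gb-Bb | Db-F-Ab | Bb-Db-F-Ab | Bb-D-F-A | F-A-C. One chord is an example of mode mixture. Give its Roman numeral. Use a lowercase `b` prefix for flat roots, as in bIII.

Imaj7

In Bb minor (with V from harmonic minor) the diatonic chords are Bbm, Cdim, Db, Ebm, F, Gb, Ab. Of the given chords, Bb–Db–F–Ab = Bbm7, Eb–Gb–Bb = Ebm, Db–F–Ab = Db and F–A–C = F are diatonic. Bb–D–F–A is not: scale degree 1 in Bb minor carries Bbm (i). In Bb major the chord on that degree is Bbmaj7, so here it functions as Imaj7, borrowed from the parallel major.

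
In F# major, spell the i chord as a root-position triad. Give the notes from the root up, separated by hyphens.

F#-A-C#

The root, F#, is scale degree 1 — the same note in F# major and F# minor; only the chord quality changes. In F# minor the chord on F# is F#–A–C#.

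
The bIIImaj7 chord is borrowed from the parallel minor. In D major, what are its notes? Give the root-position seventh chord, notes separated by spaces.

F A C E

bIIImaj7 is built on the lowered scale degree 3. In D major degree 3 is F#; lowered it becomes F. In D minor the chord on F is F–A–C–E.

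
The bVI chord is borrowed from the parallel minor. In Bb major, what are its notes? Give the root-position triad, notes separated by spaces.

Gb Bb Db

bVI is built on the lowered scale degree 6. In Bb major degree 6 is G; lowered it becomes Gb. In Bb minor the chord on Gb is Gb–Bb–Db.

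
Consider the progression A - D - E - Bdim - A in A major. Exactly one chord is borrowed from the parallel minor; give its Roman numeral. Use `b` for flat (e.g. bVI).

In A major the diatonic chords are A, Bm, C#m, D, E, F#m, G#dim. A, D and E all belong to that set. But Bdim (B–D–F) is foreign: the diatonic ii on degree 2 is Bm, whereas Bdim comes from A minor. It is labeled ii°.

ii°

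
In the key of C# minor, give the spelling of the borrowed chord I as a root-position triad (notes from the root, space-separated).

C# E# G#

I is built on scale degree 1, which is C# in both C# minor and its parallel. Building the major chord from the parallel major on C#: C#–E#–G#.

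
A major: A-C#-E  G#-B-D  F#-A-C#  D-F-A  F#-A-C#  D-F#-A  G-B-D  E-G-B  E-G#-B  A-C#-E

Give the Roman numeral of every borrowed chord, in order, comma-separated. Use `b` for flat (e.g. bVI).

In A major the diatonic chords are A, Bm, C#m, D, E, F#m, G#dim. A–C#–E = A, G#–B–D = G#dim, F#–A–C# = F#m, D–F#–A = D and E–G#–B = E all belong to that set. But D–F–A is foreign: the diatonic IV on degree 4 is D, whereas Dm comes from A minor. It is labeled iv. G–B–D is not: scale degree 7 in A major carries G#dim (vii°). In A minor the chord on that degree is G, so here it functions as bVII, borrowed from the parallel minor. E–G–B doesn't fit — on degree 5 A major would have E (V). Em is the degree-5 chord of A minor, so it is the borrowed v.

iv, bVII, v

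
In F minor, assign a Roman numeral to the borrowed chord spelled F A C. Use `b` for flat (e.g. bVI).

The root F is the diatonic 1st degree of F minor; the borrowing shows in the chord quality. Diatonically F minor has Fm (i) on that degree; F–A–C is instead the major chord native to F major, so it takes the label I.

I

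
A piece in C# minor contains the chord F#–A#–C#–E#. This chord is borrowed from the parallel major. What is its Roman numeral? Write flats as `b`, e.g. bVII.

F# is scale degree 4 in C# minor. The diatonic chord on degree 4 would be F#m (iv), but F#–A#–C#–E# is the major-seventh chord from C# major. As a borrowed chord it is labeled IVmaj7.

IVmaj7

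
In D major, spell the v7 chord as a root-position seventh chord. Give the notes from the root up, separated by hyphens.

A-C-E-G

v7 is built on scale degree 5, which is A in both D major and its parallel. Stacking thirds in D minor on A gives A–C–E–G.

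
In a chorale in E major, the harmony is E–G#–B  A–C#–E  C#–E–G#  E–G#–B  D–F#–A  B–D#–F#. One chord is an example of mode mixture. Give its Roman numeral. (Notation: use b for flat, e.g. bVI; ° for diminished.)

bVII

The diatonic triads in E major are E, F#m, G#m, A, B, C#m, D#dim. E–G#–B = E, A–C#–E = A, C#–E–G# = C#m and B–D#–F# = B are all diatonic. But D–F#–A is foreign: the diatonic vii° on degree 7 is D#dim, whereas D comes from E minor. It is labeled bVII.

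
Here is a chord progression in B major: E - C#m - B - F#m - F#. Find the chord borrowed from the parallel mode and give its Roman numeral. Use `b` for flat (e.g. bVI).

The diatonic triads in B major are B, C#m, D#m, E, F#, G#m, A#dim. Of the given chords, E, C#m, B and F# are diatonic. But F#m (F#–A–C#) is foreign: the diatonic V on degree 5 is F#, whereas F#m comes from B minor. It is labeled v.

v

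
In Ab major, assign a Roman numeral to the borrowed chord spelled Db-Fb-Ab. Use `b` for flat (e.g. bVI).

iv

The root Db is the diatonic 4th degree of Ab major; the borrowing shows in the chord quality. Diatonically Ab major has Db (IV) on that degree; Db–Fb–Ab is instead the minor chord native to Ab minor, so it takes the label iv.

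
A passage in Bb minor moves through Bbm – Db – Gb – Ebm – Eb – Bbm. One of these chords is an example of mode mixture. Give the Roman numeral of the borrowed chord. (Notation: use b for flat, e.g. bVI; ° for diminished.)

IV

In Bb minor (with V from harmonic minor) the diatonic chords are Bbm, Cdim, Db, Ebm, F, Gb, Ab. Of the given chords, Bbm, Db, Gb and Ebm are diatonic. Eb (Eb–G–Bb) doesn't fit — on degree 4 Bb minor would have Ebm (iv). Eb is the degree-4 chord of Bb major, so it is the borrowed IV.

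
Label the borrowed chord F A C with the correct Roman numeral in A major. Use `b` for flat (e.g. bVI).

bVI

The root F is the lowered 6th scale degree — diatonically A major has F# there. Diatonically A major has F#m (vi) on that degree; F–A–C is instead the major chord native to A minor, so it takes the label bVI.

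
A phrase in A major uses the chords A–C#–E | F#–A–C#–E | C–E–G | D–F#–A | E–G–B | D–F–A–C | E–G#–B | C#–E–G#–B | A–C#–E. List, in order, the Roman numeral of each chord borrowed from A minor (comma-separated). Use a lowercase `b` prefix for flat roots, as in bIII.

In A major the diatonic chords are A, Bm, C#m, D, E, F#m, G#dim. Of the given chords, A–C#–E = A, F#–A–C#–E = F#m7, D–F#–A = D, E–G#–B = E and C#–E–G#–B = C#m7 are diatonic. C–E–G is not: scale degree 3 in A major carries C#m (iii). In A minor the chord on that degree is C, so here it functions as bIII, borrowed from the parallel minor. But E–G–B is foreign: the diatonic V on degree 5 is E, whereas Em comes from A minor. It is labeled v. But D–F–A–C is foreign: the diatonic IV on degree 4 is D, whereas Dm7 comes from A minor. It is labeled iv7.

bIII, v, iv7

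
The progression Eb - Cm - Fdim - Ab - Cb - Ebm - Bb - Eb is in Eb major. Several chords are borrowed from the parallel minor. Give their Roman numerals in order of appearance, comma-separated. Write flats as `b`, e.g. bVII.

ii°, bVI, i

The diatonic triads in Eb major are Eb, Fm, Gm, Ab, Bb, Cm, Ddim. Eb, Cm, Ab and Bb all belong to that set. Fdim (F–Ab–Cb) doesn't fit — on degree 2 Eb major would have Fm (ii). Fdim is the degree-2 chord of Eb minor, so it is the borrowed ii°. Cb (Cb–Eb–Gb) doesn't fit — on degree 6 Eb major would have Cm (vi). Cb is the degree-6 chord of Eb minor, so it is the borrowed bVI. Ebm (Eb–Gb–Bb) doesn't fit — on degree 1 Eb major would have Eb (I). Ebm is the degree-1 chord of Eb minor, so it is the borrowed i.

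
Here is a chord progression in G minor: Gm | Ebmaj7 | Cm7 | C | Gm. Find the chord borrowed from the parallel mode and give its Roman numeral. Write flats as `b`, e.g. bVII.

IV

The diatonic triads in G minor (with V from harmonic minor) are Gm, Adim, Bb, Cm, D, Eb, F. Gm, Ebmaj7 and Cm7 all belong to that set. C (C–E–G) doesn't fit — on degree 4 G minor would have Cm (iv). C is the degree-4 chord of G major, so it is the borrowed IV.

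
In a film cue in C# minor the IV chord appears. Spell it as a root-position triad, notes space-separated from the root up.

F# A# C#

IV is built on scale degree 4, which is F# in both C# minor and its parallel. Stacking thirds in C# major on F# gives F#–A#–C#.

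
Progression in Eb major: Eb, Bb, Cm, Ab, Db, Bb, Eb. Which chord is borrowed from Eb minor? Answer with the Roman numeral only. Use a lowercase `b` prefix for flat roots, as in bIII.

In Eb major the diatonic chords are Eb, Fm, Gm, Ab, Bb, Cm, Ddim. Of the given chords, Eb, Bb, Cm and Ab are diatonic. But Db (Db–F–Ab) is foreign: the diatonic vii° on degree 7 is Ddim, whereas Db comes from Eb minor. It is labeled bVII.

bVII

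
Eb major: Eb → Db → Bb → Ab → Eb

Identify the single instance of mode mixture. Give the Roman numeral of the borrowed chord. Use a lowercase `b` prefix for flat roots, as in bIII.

The diatonic triads in Eb major are Eb, Fm, Gm, Ab, Bb, Cm, Ddim. Eb, Bb and Ab all belong to that set. Db (Db–F–Ab) is not: scale degree 7 in Eb major carries Ddim (vii°). In Eb minor the chord on that degree is Db, so here it functions as bVII, borrowed from the parallel minor.

bVII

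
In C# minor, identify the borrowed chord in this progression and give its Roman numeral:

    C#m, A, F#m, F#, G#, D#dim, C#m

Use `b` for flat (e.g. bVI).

The diatonic triads in C# minor (with V from harmonic minor) are C#m, D#dim, E, F#m, G#, A, B. C#m, A, F#m, G# and D#dim all belong to that set. F# (F#–A#–C#) is not: scale degree 4 in C# minor carries F#m (iv). In C# major the chord on that degree is F#, so here it functions as IV, borrowed from the parallel major.

IV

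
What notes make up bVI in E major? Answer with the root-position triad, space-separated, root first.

C E G

bVI is built on the lowered scale degree 6. In E major degree 6 is C#; lowered it becomes C. In E minor the chord on C is C–E–G.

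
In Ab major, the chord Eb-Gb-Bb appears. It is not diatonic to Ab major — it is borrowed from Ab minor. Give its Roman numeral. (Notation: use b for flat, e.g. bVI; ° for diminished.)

v

Eb is scale degree 5 in Ab major. Diatonically Ab major has Eb (V) on that degree; Eb–Gb–Bb is instead the minor chord native to Ab minor, so it takes the label v.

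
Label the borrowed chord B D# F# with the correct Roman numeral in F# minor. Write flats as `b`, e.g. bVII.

The root B is the diatonic 4th degree of F# minor; the borrowing shows in the chord quality. The diatonic chord on degree 4 would be Bm (iv), but B–D#–F# is the major chord from F# major. As a borrowed chord it is labeled IV.

IV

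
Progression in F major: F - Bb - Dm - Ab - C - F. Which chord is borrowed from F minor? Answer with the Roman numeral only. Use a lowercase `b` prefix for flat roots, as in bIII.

bIII

In F major the diatonic chords are F, Gm, Am, Bb, C, Dm, Edim. Of the given chords, F, Bb, Dm and C are diatonic. Ab (Ab–C–Eb) is not: scale degree 3 in F major carries Am (iii). In F minor the chord on that degree is Ab, so here it functions as bIII, borrowed from the parallel minor.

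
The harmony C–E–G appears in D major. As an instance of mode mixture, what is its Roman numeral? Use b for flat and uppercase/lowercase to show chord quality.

bVII

C is the lowered form of scale degree 7 in D major (the diatonic degree 7 is C#). Diatonically D major has C#dim (vii°) on that degree; C–E–G is instead the major chord native to D minor, so it takes the label bVII.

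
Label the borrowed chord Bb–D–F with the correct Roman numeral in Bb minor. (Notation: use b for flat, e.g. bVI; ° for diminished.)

I

Bb is scale degree 1 in Bb minor. Bb–D–F is a major chord — the form found in Bb major, not the diatonic i (Bbm). Borrowed into Bb minor it is written I.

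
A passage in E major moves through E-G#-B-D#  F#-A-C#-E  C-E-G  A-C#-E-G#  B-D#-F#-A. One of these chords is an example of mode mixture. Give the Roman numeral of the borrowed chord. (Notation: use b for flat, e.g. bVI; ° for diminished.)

E major has the diatonic set E, F#m, G#m, A, B, C#m, D#dim. Of the given chords, E–G#–B–D# = Emaj7, F#–A–C#–E = F#m7, A–C#–E–G# = Amaj7 and B–D#–F#–A = B7 are diatonic. C–E–G is not: scale degree 6 in E major carries C#m (vi). In E minor the chord on that degree is C, so here it functions as bVI, borrowed from the parallel minor.

bVI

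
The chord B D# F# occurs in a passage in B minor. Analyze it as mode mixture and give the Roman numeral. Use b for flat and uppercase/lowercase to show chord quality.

The root B is the diatonic 1st degree of B minor; the borrowing shows in the chord quality. The diatonic chord on degree 1 would be Bm (i), but B–D#–F# is the major chord from B major. As a borrowed chord it is labeled I.

I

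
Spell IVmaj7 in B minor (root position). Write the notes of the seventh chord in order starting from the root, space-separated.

IVmaj7 is built on scale degree 4, which is E in both B minor and its parallel. Stacking thirds in B major on E gives E–G#–B–D#.

E G# B D#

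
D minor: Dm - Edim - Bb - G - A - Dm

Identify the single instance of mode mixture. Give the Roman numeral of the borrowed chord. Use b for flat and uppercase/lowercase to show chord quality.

IV

D minor has the diatonic set Dm, Edim, F, Gm, A, Bb, C (with V from harmonic minor). Of the given chords, Dm, Edim, Bb and A are diatonic. G (G–B–D) doesn't fit — on degree 4 D minor would have Gm (iv). G is the degree-4 chord of D major, so it is the borrowed IV.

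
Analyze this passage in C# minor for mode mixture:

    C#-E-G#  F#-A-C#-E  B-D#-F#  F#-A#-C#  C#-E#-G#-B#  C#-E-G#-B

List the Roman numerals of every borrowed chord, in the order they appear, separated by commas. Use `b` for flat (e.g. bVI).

The diatonic triads in C# minor (with V from harmonic minor) are C#m, D#dim, E, F#m, G#, A, B. C#–E–G# = C#m, F#–A–C#–E = F#m7, B–D#–F# = B and C#–E–G#–B = C#m7 are all diatonic. F#–A#–C# doesn't fit — on degree 4 C# minor would have F#m (iv). F# is the degree-4 chord of C# major, so it is the borrowed IV. But C#–E#–G#–B# is foreign: the diatonic i on degree 1 is C#m, whereas C#maj7 comes from C# major. It is labeled Imaj7.

IV, Imaj7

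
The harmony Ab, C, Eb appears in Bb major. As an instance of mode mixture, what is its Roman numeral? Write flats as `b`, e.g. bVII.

Ab is the lowered form of scale degree 7 in Bb major (the diatonic degree 7 is A). Diatonically Bb major has Adim (vii°) on that degree; Ab–C–Eb is instead the major chord native to Bb minor, so it takes the label bVII.

bVII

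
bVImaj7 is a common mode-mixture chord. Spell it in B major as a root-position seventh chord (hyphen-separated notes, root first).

The root of bVImaj7 is the lowered 6th degree: G# becomes G. Stacking thirds in B minor on G gives G–B–D–F#.

G-B-D-F#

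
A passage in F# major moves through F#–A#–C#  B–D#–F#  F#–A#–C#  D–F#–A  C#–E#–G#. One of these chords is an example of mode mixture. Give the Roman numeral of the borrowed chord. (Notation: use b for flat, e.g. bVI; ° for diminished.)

bVI

The diatonic triads in F# major are F#, G#m, A#m, B, C#, D#m, E#dim. F#–A#–C# = F#, B–D#–F# = B and C#–E#–G# = C# all belong to that set. But D–F#–A is foreign: the diatonic vi on degree 6 is D#m, whereas D comes from F# minor. It is labeled bVI.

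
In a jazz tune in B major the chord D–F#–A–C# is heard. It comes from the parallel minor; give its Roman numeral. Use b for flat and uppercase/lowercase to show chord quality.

bIIImaj7

In B major scale degree 3 is D#; D is its lowered form, from B minor. The diatonic chord on degree 3 would be D#m (iii), but D–F#–A–C# is the major-seventh chord from B minor. As a borrowed chord it is labeled bIIImaj7.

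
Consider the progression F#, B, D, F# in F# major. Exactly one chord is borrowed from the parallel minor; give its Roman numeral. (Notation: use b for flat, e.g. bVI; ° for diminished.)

bVI

In F# major the diatonic chords are F#, G#m, A#m, B, C#, D#m, E#dim. F# and B are both diatonic. D (D–F#–A) doesn't fit — on degree 6 F# major would have D#m (vi). D is the degree-6 chord of F# minor, so it is the borrowed bVI.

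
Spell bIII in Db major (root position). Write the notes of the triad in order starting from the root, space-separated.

Fb Ab Cb

Scale degree 3 in Db major is F. bIII uses the lowered form, Fb, taken from Db minor. Building the major chord from the parallel minor on Fb: Fb–Ab–Cb.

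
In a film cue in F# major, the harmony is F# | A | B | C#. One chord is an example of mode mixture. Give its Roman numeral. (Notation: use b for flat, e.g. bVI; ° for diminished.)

bIII

The diatonic triads in F# major are F#, G#m, A#m, B, C#, D#m, E#dim. F#, B and C# all belong to that set. A (A–C#–E) doesn't fit — on degree 3 F# major would have A#m (iii). A is the degree-3 chord of F# minor, so it is the borrowed bIII.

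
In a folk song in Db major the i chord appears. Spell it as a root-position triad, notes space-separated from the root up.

The root, Db, is scale degree 1 — the same note in Db major and Db minor; only the chord quality changes. In Db minor the chord on Db is Db–Fb–Ab.

Db Fb Ab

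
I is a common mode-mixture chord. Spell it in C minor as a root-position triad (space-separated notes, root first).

The root, C, is scale degree 1 — the same note in C minor and C major; only the chord quality changes. In C major the chord on C is C–E–G.

C E G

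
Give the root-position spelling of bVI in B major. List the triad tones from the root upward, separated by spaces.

The root of bVI is the lowered 6th degree: G# becomes G. Building the major chord from the parallel minor on G: G–B–D.

G B D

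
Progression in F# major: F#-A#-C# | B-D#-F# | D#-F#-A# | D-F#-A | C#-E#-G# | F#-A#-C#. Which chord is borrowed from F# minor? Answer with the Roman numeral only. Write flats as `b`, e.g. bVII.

In F# major the diatonic chords are F#, G#m, A#m, B, C#, D#m, E#dim. F#–A#–C# = F#, B–D#–F# = B, D#–F#–A# = D#m and C#–E#–G# = C# are all diatonic. D–F#–A is not: scale degree 6 in F# major carries D#m (vi). In F# minor the chord on that degree is D, so here it functions as bVI, borrowed from the parallel minor.

bVI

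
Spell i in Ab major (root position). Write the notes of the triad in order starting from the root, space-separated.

The root, Ab, is scale degree 1 — the same note in Ab major and Ab minor; only the chord quality changes. Stacking thirds in Ab minor on Ab gives Ab–Cb–Eb.

Ab Cb Eb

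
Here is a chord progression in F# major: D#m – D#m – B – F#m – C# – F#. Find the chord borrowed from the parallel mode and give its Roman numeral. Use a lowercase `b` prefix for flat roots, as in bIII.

The diatonic triads in F# major are F#, G#m, A#m, B, C#, D#m, E#dim. D#m, B, C# and F# all belong to that set. But F#m (F#–A–C#) is foreign: the diatonic I on degree 1 is F#, whereas F#m comes from F# minor. It is labeled i.

i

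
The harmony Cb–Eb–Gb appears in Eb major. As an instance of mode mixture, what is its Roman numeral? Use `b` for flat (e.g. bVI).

bVI

The root Cb is the lowered 6th scale degree — diatonically Eb major has C there. Cb–Eb–Gb is a major chord — the form found in Eb minor, not the diatonic vi (Cm). Borrowed into Eb major it is written bVI.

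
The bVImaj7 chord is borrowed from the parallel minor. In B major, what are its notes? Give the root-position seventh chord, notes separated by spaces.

bVImaj7 is built on the lowered scale degree 6. In B major degree 6 is G#; lowered it becomes G. Building the major-seventh chord from the parallel minor on G: G–B–D–F#.

G B D F#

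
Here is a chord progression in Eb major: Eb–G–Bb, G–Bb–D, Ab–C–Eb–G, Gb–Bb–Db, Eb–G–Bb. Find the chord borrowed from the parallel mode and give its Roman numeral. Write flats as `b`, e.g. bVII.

bIII

Eb major has the diatonic set Eb, Fm, Gm, Ab, Bb, Cm, Ddim. Eb–G–Bb = Eb, G–Bb–D = Gm and Ab–C–Eb–G = Abmaj7 all belong to that set. Gb–Bb–Db is not: scale degree 3 in Eb major carries Gm (iii). In Eb minor the chord on that degree is Gb, so here it functions as bIII, borrowed from the parallel minor.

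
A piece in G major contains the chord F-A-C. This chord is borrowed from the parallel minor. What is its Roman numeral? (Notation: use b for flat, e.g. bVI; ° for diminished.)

F is the lowered form of scale degree 7 in G major (the diatonic degree 7 is F#). The diatonic chord on degree 7 would be F#dim (vii°), but F–A–C is the major chord from G minor. As a borrowed chord it is labeled bVII.

bVII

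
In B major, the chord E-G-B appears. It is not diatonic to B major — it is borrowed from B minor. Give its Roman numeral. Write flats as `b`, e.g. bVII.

iv

E is scale degree 4 in B major. E–G–B is a minor chord — the form found in B minor, not the diatonic IV (E). Borrowed into B major it is written iv.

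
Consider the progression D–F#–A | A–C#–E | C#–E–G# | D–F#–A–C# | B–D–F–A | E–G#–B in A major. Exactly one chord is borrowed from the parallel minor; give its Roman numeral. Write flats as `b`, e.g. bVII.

A major has the diatonic set A, Bm, C#m, D, E, F#m, G#dim. D–F#–A = D, A–C#–E = A, C#–E–G# = C#m, D–F#–A–C# = Dmaj7 and E–G#–B = E all belong to that set. B–D–F–A doesn't fit — on degree 2 A major would have Bm (ii). Bm7b5 is the degree-2 chord of A minor, so it is the borrowed iiø7.

iiø7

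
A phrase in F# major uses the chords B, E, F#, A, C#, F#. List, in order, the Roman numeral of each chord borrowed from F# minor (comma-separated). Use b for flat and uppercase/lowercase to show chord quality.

In F# major the diatonic chords are F#, G#m, A#m, B, C#, D#m, E#dim. B, F# and C# all belong to that set. E (E–G#–B) is not: scale degree 7 in F# major carries E#dim (vii°). In F# minor the chord on that degree is E, so here it functions as bVII, borrowed from the parallel minor. A (A–C#–E) doesn't fit — on degree 3 F# major would have A#m (iii). A is the degree-3 chord of F# minor, so it is the borrowed bIII.

bVII, bIII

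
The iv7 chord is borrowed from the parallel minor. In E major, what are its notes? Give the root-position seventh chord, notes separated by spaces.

A C E G

The root, A, is scale degree 4 — the same note in E major and E minor; only the chord quality changes. Building the minor-seventh chord from the parallel minor on A: A–C–E–G.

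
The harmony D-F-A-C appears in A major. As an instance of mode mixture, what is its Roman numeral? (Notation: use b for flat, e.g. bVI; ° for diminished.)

iv7

The root D is the diatonic 4th degree of A major; the borrowing shows in the chord quality. D–F–A–C is a minor-seventh chord — the form found in A minor, not the diatonic IV (D). Borrowed into A major it is written iv7.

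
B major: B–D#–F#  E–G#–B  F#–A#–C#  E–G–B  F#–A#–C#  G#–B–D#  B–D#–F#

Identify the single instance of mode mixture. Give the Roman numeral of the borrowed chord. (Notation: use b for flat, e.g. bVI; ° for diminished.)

iv

In B major the diatonic chords are B, C#m, D#m, E, F#, G#m, A#dim. B–D#–F# = B, E–G#–B = E, F#–A#–C# = F# and G#–B–D# = G#m all belong to that set. E–G–B is not: scale degree 4 in B major carries E (IV). In B minor the chord on that degree is Em, so here it functions as iv, borrowed from the parallel minor.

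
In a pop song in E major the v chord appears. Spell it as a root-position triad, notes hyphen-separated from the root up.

B-D-F#

v is built on scale degree 5, which is B in both E major and its parallel. In E minor the chord on B is B–D–F#.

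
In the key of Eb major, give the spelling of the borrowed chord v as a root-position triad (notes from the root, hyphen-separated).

v is built on scale degree 5, which is Bb in both Eb major and its parallel. In Eb minor the chord on Bb is Bb–Db–F.

Bb-Db-F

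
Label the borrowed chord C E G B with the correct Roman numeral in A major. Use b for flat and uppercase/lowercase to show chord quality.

The root C is the lowered 3rd scale degree — diatonically A major has C# there. C–E–G–B is a major-seventh chord — the form found in A minor, not the diatonic iii (C#m). Borrowed into A major it is written bIIImaj7.

bIIImaj7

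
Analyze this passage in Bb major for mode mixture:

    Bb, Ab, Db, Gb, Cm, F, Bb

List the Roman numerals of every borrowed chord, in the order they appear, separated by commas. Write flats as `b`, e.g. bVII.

bVII, bIII, bVI

The diatonic triads in Bb major are Bb, Cm, Dm, Eb, F, Gm, Adim. Bb, Cm and F are all diatonic. Ab (Ab–C–Eb) doesn't fit — on degree 7 Bb major would have Adim (vii°). Ab is the degree-7 chord of Bb minor, so it is the borrowed bVII. But Db (Db–F–Ab) is foreign: the diatonic iii on degree 3 is Dm, whereas Db comes from Bb minor. It is labeled bIII. Gb (Gb–Bb–Db) is not: scale degree 6 in Bb major carries Gm (vi). In Bb minor the chord on that degree is Gb, so here it functions as bVI, borrowed from the parallel minor.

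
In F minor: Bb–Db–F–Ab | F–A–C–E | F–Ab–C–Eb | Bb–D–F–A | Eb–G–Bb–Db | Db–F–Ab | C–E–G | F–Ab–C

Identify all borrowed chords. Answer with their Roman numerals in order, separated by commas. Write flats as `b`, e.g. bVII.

Imaj7, IVmaj7

The diatonic triads in F minor (with V from harmonic minor) are Fm, Gdim, Ab, Bbm, C, Db, Eb. Bb–Db–F–Ab = Bbm7, F–Ab–C–Eb = Fm7, Eb–G–Bb–Db = Eb7, Db–F–Ab = Db, C–E–G = C and F–Ab–C = Fm all belong to that set. But F–A–C–E is foreign: the diatonic i on degree 1 is Fm, whereas Fmaj7 comes from F major. It is labeled Imaj7. But Bb–D–F–A is foreign: the diatonic iv on degree 4 is Bbm, whereas Bbmaj7 comes from F major. It is labeled IVmaj7.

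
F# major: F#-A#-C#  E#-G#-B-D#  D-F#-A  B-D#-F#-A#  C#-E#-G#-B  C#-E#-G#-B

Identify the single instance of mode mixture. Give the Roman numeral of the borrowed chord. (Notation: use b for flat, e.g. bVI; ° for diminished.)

bVI

F# major has the diatonic set F#, G#m, A#m, B, C#, D#m, E#dim. F#–A#–C# = F#, E#–G#–B–D# = E#m7b5, B–D#–F#–A# = Bmaj7 and C#–E#–G#–B = C#7 are all diatonic. D–F#–A is not: scale degree 6 in F# major carries D#m (vi). In F# minor the chord on that degree is D, so here it functions as bVI, borrowed from the parallel minor.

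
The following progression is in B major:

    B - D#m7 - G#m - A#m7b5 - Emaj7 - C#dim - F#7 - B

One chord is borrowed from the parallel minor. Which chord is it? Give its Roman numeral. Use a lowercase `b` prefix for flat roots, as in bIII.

B major has the diatonic set B, C#m, D#m, E, F#, G#m, A#dim. B, D#m7, G#m, A#m7b5, Emaj7 and F#7 all belong to that set. C#dim (C#–E–G) doesn't fit — on degree 2 B major would have C#m (ii). C#dim is the degree-2 chord of B minor, so it is the borrowed ii°.

ii°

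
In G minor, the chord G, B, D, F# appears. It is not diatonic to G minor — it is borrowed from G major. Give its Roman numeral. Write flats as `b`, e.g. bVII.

The root G is the diatonic 1st degree of G minor; the borrowing shows in the chord quality. Diatonically G minor has Gm (i) on that degree; G–B–D–F# is instead the major-seventh chord native to G major, so it takes the label Imaj7.

Imaj7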